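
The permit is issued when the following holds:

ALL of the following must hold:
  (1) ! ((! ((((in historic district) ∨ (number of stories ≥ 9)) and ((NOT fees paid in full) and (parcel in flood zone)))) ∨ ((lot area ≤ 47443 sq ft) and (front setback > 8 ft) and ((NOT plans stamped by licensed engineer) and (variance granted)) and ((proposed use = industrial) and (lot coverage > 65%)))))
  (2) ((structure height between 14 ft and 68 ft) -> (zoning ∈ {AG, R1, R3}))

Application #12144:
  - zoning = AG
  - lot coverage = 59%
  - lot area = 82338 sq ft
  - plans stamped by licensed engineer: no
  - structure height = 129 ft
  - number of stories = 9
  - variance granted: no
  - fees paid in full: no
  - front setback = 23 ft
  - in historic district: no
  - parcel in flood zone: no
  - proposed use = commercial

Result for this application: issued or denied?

Atomic conditions:
  in historic district: no → false
  number of stories ≥ 9: 9 ≥ 9 is true
  NOT fees paid in full: no → true
  parcel in flood zone: no → false
  lot area ≤ 47443 sq ft: 82338 ≤ 47443 is false
  front setback > 8 ft: 23 > 8 is true
  NOT plans stamped by licensed engineer: no → true
  variance granted: no → false
  proposed use = industrial: commercial == industrial is false
  lot coverage > 65%: 59 > 65 is false
  structure height between 14 ft and 68 ft: 129 in [14, 68] is false
  zoning ∈ {AG, R1, R3}: AG is in the set → true
Combine:
[1.1.1.1.1] false OR true = true
[1.1.1.1.2] true AND false = false
[1.1.1.1] true AND false = false
[1.1.1] NOT false = true
[1.1.2.3] true AND false = false
[1.1.2.4] false AND false = false
[1.1.2] false AND true AND false AND false = false
[1.1] true OR false = true
[1] NOT true = false
[2] false → true (antecedent false ⇒ implication holds) = true
[root] false AND true = false
Overall: false → denied

Denied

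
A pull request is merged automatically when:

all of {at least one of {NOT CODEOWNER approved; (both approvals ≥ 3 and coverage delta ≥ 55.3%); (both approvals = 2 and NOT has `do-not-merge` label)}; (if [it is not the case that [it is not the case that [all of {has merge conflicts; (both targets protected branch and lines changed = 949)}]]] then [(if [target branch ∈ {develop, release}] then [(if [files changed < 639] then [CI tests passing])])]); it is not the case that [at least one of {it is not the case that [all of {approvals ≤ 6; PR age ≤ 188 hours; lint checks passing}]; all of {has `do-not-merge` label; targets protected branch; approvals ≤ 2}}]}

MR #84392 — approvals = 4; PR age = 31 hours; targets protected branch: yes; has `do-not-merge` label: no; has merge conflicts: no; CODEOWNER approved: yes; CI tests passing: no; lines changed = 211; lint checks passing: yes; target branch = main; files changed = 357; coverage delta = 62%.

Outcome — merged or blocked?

Atomic conditions:
  NOT CODEOWNER approved: yes → false
  approvals ≥ 3: 4 ≥ 3 is true
  coverage delta ≥ 55.3%: 62 ≥ 55.3 is true
  approvals = 2: 4 == 2 is false
  NOT has `do-not-merge` label: no → true
  has merge conflicts: no → false
  targets protected branch: yes → true
  lines changed = 949: 211 == 949 is false
  target branch ∈ {develop, release}: main is not in the set → false
  files changed < 639: 357 < 639 is true
  CI tests passing: no → false
  approvals ≤ 6: 4 ≤ 6 is true
  PR age ≤ 188 hours: 31 ≤ 188 is true
  lint checks passing: yes → true
  has `do-not-merge` label: no → false
  approvals ≤ 2: 4 ≤ 2 is false
Combine:
[1.2] true AND true = true
[1.3] false AND true = false
[1] false OR true OR false = true
[2.1.1.1.2] true AND false = false
[2.1.1.1] false AND false = false
[2.1.1] NOT false = true
[2.1] NOT true = false
[2.2.2] true → false = false
[2.2] false → false (antecedent false ⇒ implication holds) = true
[2] false → true (antecedent false ⇒ implication holds) = true
[3.1.1.1] true AND true AND true = true
[3.1.1] NOT true = false
[3.1.2] false AND true AND false = false
[3.1] false OR false = false
[3] NOT false = true
[root] true AND true AND true = true
Overall: true → merged

Merged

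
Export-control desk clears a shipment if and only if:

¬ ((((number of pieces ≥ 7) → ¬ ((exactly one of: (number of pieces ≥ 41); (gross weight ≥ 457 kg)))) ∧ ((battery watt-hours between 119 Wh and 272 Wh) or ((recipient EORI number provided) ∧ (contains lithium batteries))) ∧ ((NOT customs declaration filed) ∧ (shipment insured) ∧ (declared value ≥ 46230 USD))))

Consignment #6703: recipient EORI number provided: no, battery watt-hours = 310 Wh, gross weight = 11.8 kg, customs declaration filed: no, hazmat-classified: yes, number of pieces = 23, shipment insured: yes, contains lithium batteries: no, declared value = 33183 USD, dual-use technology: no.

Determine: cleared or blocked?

Cleared

Atomic conditions:
  number of pieces ≥ 7: 23 ≥ 7 is true
  number of pieces ≥ 41: 23 ≥ 41 is false
  gross weight ≥ 457 kg: 11.8 ≥ 457 is false
  battery watt-hours between 119 Wh and 272 Wh: 310 in [119, 272] is false
  recipient EORI number provided: no → false
  contains lithium batteries: no → false
  NOT customs declaration filed: no → true
  shipment insured: yes → true
  declared value ≥ 46230 USD: 33183 ≥ 46230 is false
Combine:
[1.1.2.1] exactly-one(false, false) = false
[1.1.2] NOT false = true
[1.1] true → true = true
[1.2.2] false AND false = false
[1.2] false OR false = false
[1.3] true AND true AND false = false
[1] true AND false AND false = false
[root] NOT false = true
Overall: true → cleared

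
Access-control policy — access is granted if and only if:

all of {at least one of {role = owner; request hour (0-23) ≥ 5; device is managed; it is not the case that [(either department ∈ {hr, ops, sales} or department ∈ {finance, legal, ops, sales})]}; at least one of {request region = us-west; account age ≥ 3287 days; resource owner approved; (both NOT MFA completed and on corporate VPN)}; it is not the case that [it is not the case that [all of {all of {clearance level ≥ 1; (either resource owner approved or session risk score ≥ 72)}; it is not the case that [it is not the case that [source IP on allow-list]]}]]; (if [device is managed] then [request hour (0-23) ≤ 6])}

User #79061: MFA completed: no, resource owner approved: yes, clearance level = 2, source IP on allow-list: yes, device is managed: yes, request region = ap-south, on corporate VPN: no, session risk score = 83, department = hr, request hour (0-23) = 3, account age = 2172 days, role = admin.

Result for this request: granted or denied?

Atomic conditions:
  role = owner: admin == owner is false
  request hour (0-23) ≥ 5: 3 ≥ 5 is false
  device is managed: yes → true
  department ∈ {hr, ops, sales}: hr is in the set → true
  department ∈ {finance, legal, ops, sales}: hr is not in the set → false
  request region = us-west: ap-south == us-west is false
  account age ≥ 3287 days: 2172 ≥ 3287 is false
  resource owner approved: yes → true
  NOT MFA completed: no → true
  on corporate VPN: no → false
  clearance level ≥ 1: 2 ≥ 1 is true
  session risk score ≥ 72: 83 ≥ 72 is true
  source IP on allow-list: yes → true
  request hour (0-23) ≤ 6: 3 ≤ 6 is true
Combine:
[1.4.1] true OR false = true
[1.4] NOT true = false
[1] false OR false OR true OR false = true
[2.4] true AND false = false
[2] false OR false OR true OR false = true
[3.1.1.1.2] true OR true = true
[3.1.1.1] true AND true = true
[3.1.1.2.1] NOT true = false
[3.1.1.2] NOT false = true
[3.1.1] true AND true = true
[3.1] NOT true = false
[3] NOT false = true
[4] true → true = true
[root] true AND true AND true AND true = true
Overall: true → granted

Granted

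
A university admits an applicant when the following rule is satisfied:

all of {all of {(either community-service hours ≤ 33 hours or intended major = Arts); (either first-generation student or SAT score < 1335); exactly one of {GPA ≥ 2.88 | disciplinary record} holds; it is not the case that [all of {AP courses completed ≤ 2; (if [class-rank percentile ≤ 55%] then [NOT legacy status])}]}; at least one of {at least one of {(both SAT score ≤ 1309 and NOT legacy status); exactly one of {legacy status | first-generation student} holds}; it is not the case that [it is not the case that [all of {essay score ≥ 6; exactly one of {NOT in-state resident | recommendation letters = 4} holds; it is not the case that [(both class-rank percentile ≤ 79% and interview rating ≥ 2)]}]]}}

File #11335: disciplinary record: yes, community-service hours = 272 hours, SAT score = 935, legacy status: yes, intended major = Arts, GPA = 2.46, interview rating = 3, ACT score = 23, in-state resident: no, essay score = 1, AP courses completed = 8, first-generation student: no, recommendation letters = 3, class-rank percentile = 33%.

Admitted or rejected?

Admitted

Atomic conditions:
  community-service hours ≤ 33 hours: 272 ≤ 33 is false
  intended major = Arts: Arts == Arts is true
  first-generation student: no → false
  SAT score < 1335: 935 < 1335 is true
  GPA ≥ 2.88: 2.46 ≥ 2.88 is false
  disciplinary record: yes → true
  AP courses completed ≤ 2: 8 ≤ 2 is false
  class-rank percentile ≤ 55%: 33 ≤ 55 is true
  NOT legacy status: yes → false
  SAT score ≤ 1309: 935 ≤ 1309 is true
  legacy status: yes → true
  essay score ≥ 6: 1 ≥ 6 is false
  NOT in-state resident: no → true
  recommendation letters = 4: 3 == 4 is false
  class-rank percentile ≤ 79%: 33 ≤ 79 is true
  interview rating ≥ 2: 3 ≥ 2 is true
Combine:
[1.1] false OR true = true
[1.2] false OR true = true
[1.3] exactly-one(false, true) = true
[1.4.1.2] true → false = false
[1.4.1] false AND false = false
[1.4] NOT false = true
[1] true AND true AND true AND true = true
[2.1.1] true AND false = false
[2.1.2] exactly-one(true, false) = true
[2.1] false OR true = true
[2.2.1.1.2] exactly-one(true, false) = true
[2.2.1.1.3.1] true AND true = true
[2.2.1.1.3] NOT true = false
[2.2.1.1] false AND true AND false = false
[2.2.1] NOT false = true
[2.2] NOT true = false
[2] true OR false = true
[root] true AND true = true
Overall: true → admitted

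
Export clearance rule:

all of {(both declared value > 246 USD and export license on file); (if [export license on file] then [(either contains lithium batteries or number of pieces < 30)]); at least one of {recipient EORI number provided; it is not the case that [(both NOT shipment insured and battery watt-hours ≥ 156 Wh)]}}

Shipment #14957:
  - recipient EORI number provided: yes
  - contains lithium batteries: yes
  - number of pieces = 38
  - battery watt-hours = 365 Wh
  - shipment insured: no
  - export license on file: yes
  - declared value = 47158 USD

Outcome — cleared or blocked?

Cleared

Atomic conditions:
  declared value > 246 USD: 47158 > 246 is true
  export license on file: yes → true
  contains lithium batteries: yes → true
  number of pieces < 30: 38 < 30 is false
  recipient EORI number provided: yes → true
  NOT shipment insured: no → true
  battery watt-hours ≥ 156 Wh: 365 ≥ 156 is true
Combine:
[1] true AND true = true
[2.2] true OR false = true
[2] true → true = true
[3.2.1] true AND true = true
[3.2] NOT true = false
[3] true OR false = true
[root] true AND true AND true = true
Overall: true → cleared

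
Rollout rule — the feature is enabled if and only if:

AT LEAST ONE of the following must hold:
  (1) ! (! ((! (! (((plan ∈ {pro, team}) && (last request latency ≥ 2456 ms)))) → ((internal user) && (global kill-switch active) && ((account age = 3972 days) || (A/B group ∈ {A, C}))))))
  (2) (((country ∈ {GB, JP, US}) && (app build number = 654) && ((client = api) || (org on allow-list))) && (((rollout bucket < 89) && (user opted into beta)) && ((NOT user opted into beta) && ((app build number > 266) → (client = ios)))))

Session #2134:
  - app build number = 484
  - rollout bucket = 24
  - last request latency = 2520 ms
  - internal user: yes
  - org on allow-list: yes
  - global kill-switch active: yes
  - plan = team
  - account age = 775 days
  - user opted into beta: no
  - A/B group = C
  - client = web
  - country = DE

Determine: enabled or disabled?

Atomic conditions:
  plan ∈ {pro, team}: team is in the set → true
  last request latency ≥ 2456 ms: 2520 ≥ 2456 is true
  internal user: yes → true
  global kill-switch active: yes → true
  account age = 3972 days: 775 == 3972 is false
  A/B group ∈ {A, C}: C is in the set → true
  country ∈ {GB, JP, US}: DE is not in the set → false
  app build number = 654: 484 == 654 is false
  client = api: web == api is false
  org on allow-list: yes → true
  rollout bucket < 89: 24 < 89 is true
  user opted into beta: no → false
  NOT user opted into beta: no → true
  app build number > 266: 484 > 266 is true
  client = ios: web == ios is false
Combine:
[1.1.1.1.1.1] true AND true = true
[1.1.1.1.1] NOT true = false
[1.1.1.1] NOT false = true
[1.1.1.2.3] false OR true = true
[1.1.1.2] true AND true AND true = true
[1.1.1] true → true = true
[1.1] NOT true = false
[1] NOT false = true
[2.1.3] false OR true = true
[2.1] false AND false AND true = false
[2.2.1] true AND false = false
[2.2.2.2] true → false = false
[2.2.2] true AND false = false
[2.2] false AND false = false
[2] false AND false = false
[root] true OR false = true
Overall: true → enabled

Enabled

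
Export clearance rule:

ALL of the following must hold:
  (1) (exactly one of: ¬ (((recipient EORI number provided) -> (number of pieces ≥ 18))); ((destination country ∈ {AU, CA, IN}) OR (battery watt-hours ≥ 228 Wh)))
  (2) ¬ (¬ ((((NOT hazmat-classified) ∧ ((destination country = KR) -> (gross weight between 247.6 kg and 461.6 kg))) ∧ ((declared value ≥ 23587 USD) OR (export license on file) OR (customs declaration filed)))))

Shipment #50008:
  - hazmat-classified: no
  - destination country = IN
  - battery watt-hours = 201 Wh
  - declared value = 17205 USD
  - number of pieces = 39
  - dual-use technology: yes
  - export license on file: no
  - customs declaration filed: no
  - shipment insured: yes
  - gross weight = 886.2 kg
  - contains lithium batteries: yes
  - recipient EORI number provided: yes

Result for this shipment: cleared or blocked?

Blocked

Atomic conditions:
  recipient EORI number provided: yes → true
  number of pieces ≥ 18: 39 ≥ 18 is true
  destination country ∈ {AU, CA, IN}: IN is in the set → true
  battery watt-hours ≥ 228 Wh: 201 ≥ 228 is false
  NOT hazmat-classified: no → true
  destination country = KR: IN == KR is false
  gross weight between 247.6 kg and 461.6 kg: 886.2 in [247.6, 461.6] is false
  declared value ≥ 23587 USD: 17205 ≥ 23587 is false
  export license on file: no → false
  customs declaration filed: no → false
Combine:
[1.1.1] true → true = true
[1.1] NOT true = false
[1.2] true OR false = true
[1] exactly-one(false, true) = true
[2.1.1.1.2] false → false (antecedent false ⇒ implication holds) = true
[2.1.1.1] true AND true = true
[2.1.1.2] false OR false OR false = false
[2.1.1] true AND false = false
[2.1] NOT false = true
[2] NOT true = false
[root] true AND false = false
Overall: false → blocked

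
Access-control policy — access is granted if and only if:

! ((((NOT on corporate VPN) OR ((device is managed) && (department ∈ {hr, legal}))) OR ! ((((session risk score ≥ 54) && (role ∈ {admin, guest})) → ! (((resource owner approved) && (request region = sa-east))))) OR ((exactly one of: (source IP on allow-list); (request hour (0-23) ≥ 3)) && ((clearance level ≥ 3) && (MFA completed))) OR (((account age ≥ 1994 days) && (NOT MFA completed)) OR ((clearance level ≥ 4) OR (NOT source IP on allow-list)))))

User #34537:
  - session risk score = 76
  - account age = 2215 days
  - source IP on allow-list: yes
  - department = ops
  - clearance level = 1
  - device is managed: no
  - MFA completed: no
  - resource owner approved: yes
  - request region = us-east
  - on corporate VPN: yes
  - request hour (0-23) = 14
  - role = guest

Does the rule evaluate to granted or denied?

Denied

Atomic conditions:
  NOT on corporate VPN: yes → false
  device is managed: no → false
  department ∈ {hr, legal}: ops is not in the set → false
  session risk score ≥ 54: 76 ≥ 54 is true
  role ∈ {admin, guest}: guest is in the set → true
  resource owner approved: yes → true
  request region = sa-east: us-east == sa-east is false
  source IP on allow-list: yes → true
  request hour (0-23) ≥ 3: 14 ≥ 3 is true
  clearance level ≥ 3: 1 ≥ 3 is false
  MFA completed: no → false
  account age ≥ 1994 days: 2215 ≥ 1994 is true
  NOT MFA completed: no → true
  clearance level ≥ 4: 1 ≥ 4 is false
  NOT source IP on allow-list: yes → false
Combine:
[1.1.2] false AND false = false
[1.1] false OR false = false
[1.2.1.1] true AND true = true
[1.2.1.2.1] true AND false = false
[1.2.1.2] NOT false = true
[1.2.1] true → true = true
[1.2] NOT true = false
[1.3.1] exactly-one(true, true) = false
[1.3.2] false AND false = false
[1.3] false AND false = false
[1.4.1] true AND true = true
[1.4.2] false OR false = false
[1.4] true OR false = true
[1] false OR false OR false OR true = true
[root] NOT true = false
Overall: false → denied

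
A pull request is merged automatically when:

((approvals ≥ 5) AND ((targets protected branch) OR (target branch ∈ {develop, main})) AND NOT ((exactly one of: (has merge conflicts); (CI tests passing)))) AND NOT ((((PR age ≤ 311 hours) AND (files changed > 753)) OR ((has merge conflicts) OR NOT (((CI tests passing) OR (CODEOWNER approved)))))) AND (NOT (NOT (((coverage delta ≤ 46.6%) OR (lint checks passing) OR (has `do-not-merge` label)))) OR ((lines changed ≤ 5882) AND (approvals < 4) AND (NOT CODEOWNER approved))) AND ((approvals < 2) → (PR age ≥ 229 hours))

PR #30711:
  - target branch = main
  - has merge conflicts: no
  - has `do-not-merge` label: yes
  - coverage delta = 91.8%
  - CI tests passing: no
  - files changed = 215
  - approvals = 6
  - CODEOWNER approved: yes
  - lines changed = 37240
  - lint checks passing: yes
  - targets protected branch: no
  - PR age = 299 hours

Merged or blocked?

Atomic conditions:
  approvals ≥ 5: 6 ≥ 5 is true
  targets protected branch: no → false
  target branch ∈ {develop, main}: main is in the set → true
  has merge conflicts: no → false
  CI tests passing: no → false
  PR age ≤ 311 hours: 299 ≤ 311 is true
  files changed > 753: 215 > 753 is false
  CODEOWNER approved: yes → true
  coverage delta ≤ 46.6%: 91.8 ≤ 46.6 is false
  lint checks passing: yes → true
  has `do-not-merge` label: yes → true
  lines changed ≤ 5882: 37240 ≤ 5882 is false
  approvals < 4: 6 < 4 is false
  NOT CODEOWNER approved: yes → false
  approvals < 2: 6 < 2 is false
  PR age ≥ 229 hours: 299 ≥ 229 is true
Combine:
[1.2] false OR true = true
[1.3.1] exactly-one(false, false) = false
[1.3] NOT false = true
[1] true AND true AND true = true
[2.1.1] true AND false = false
[2.1.2.2.1] false OR true = true
[2.1.2.2] NOT true = false
[2.1.2] false OR false = false
[2.1] false OR false = false
[2] NOT false = true
[3.1.1.1] false OR true OR true = true
[3.1.1] NOT true = false
[3.1] NOT false = true
[3.2] false AND false AND false = false
[3] true OR false = true
[4] false → true (antecedent false ⇒ implication holds) = true
[root] true AND true AND true AND true = true
Overall: true → merged

Merged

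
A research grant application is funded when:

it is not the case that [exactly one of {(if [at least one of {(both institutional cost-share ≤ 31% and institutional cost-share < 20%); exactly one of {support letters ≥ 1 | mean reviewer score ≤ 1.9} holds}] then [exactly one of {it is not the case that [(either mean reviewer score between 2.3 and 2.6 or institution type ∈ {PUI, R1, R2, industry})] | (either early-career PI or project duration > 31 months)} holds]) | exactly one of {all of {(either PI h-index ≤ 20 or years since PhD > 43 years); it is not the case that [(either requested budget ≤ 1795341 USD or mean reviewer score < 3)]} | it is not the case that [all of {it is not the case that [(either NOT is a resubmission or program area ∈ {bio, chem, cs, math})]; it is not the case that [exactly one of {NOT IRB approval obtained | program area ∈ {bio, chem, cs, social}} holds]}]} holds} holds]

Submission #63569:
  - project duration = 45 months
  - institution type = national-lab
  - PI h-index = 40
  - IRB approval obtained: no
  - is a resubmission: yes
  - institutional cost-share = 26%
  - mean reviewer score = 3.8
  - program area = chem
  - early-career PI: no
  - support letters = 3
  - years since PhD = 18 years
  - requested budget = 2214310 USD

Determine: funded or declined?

Atomic conditions:
  institutional cost-share ≤ 31%: 26 ≤ 31 is true
  institutional cost-share < 20%: 26 < 20 is false
  support letters ≥ 1: 3 ≥ 1 is true
  mean reviewer score ≤ 1.9: 3.8 ≤ 1.9 is false
  mean reviewer score between 2.3 and 2.6: 3.8 in [2.3, 2.6] is false
  institution type ∈ {PUI, R1, R2, industry}: national-lab is not in the set → false
  early-career PI: no → false
  project duration > 31 months: 45 > 31 is true
  PI h-index ≤ 20: 40 ≤ 20 is false
  years since PhD > 43 years: 18 > 43 is false
  requested budget ≤ 1795341 USD: 2214310 ≤ 1795341 is false
  mean reviewer score < 3: 3.8 < 3 is false
  NOT is a resubmission: yes → false
  program area ∈ {bio, chem, cs, math}: chem is in the set → true
  NOT IRB approval obtained: no → true
  program area ∈ {bio, chem, cs, social}: chem is in the set → true
Combine:
[1.1.1.1] true AND false = false
[1.1.1.2] exactly-one(true, false) = true
[1.1.1] false OR true = true
[1.1.2.1.1] false OR false = false
[1.1.2.1] NOT false = true
[1.1.2.2] false OR true = true
[1.1.2] exactly-one(true, true) = false
[1.1] true → false = false
[1.2.1.1] false OR false = false
[1.2.1.2.1] false OR false = false
[1.2.1.2] NOT false = true
[1.2.1] false AND true = false
[1.2.2.1.1.1] false OR true = true
[1.2.2.1.1] NOT true = false
[1.2.2.1.2.1] exactly-one(true, true) = false
[1.2.2.1.2] NOT false = true
[1.2.2.1] false AND true = false
[1.2.2] NOT false = true
[1.2] exactly-one(false, true) = true
[1] exactly-one(false, true) = true
[root] NOT true = false
Overall: false → declined

Declined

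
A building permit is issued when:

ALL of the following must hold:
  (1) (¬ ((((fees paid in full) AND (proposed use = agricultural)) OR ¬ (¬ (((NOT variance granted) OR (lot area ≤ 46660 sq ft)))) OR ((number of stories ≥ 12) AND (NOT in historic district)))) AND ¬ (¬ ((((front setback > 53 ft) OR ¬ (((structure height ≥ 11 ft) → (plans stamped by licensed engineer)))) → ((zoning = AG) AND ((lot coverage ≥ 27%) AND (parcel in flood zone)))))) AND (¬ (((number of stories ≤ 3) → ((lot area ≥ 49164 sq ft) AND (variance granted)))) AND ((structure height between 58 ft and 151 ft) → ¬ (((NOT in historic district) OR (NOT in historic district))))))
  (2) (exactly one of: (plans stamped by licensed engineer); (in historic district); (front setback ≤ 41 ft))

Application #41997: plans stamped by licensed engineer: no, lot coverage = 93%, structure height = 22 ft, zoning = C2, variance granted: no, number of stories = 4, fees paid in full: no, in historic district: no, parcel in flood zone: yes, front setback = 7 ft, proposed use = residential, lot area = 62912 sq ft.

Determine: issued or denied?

Atomic conditions:
  fees paid in full: no → false
  proposed use = agricultural: residential == agricultural is false
  NOT variance granted: no → true
  lot area ≤ 46660 sq ft: 62912 ≤ 46660 is false
  number of stories ≥ 12: 4 ≥ 12 is false
  NOT in historic district: no → true
  front setback > 53 ft: 7 > 53 is false
  structure height ≥ 11 ft: 22 ≥ 11 is true
  plans stamped by licensed engineer: no → false
  zoning = AG: C2 == AG is false
  lot coverage ≥ 27%: 93 ≥ 27 is true
  parcel in flood zone: yes → true
  number of stories ≤ 3: 4 ≤ 3 is false
  lot area ≥ 49164 sq ft: 62912 ≥ 49164 is true
  variance granted: no → false
  structure height between 58 ft and 151 ft: 22 in [58, 151] is false
  in historic district: no → false
  front setback ≤ 41 ft: 7 ≤ 41 is true
Combine:
[1.1.1.1] false AND false = false
[1.1.1.2.1.1] true OR false = true
[1.1.1.2.1] NOT true = false
[1.1.1.2] NOT false = true
[1.1.1.3] false AND true = false
[1.1.1] false OR true OR false = true
[1.1] NOT true = false
[1.2.1.1.1.2.1] true → false = false
[1.2.1.1.1.2] NOT false = true
[1.2.1.1.1] false OR true = true
[1.2.1.1.2.2] true AND true = true
[1.2.1.1.2] false AND true = false
[1.2.1.1] true → false = false
[1.2.1] NOT false = true
[1.2] NOT true = false
[1.3.1.1.2] true AND false = false
[1.3.1.1] false → false (antecedent false ⇒ implication holds) = true
[1.3.1] NOT true = false
[1.3.2.2.1] true OR true = true
[1.3.2.2] NOT true = false
[1.3.2] false → false (antecedent false ⇒ implication holds) = true
[1.3] false AND true = false
[1] false AND false AND false = false
[2] exactly-one(false, false, true) = true
[root] false AND true = false
Overall: false → denied

Denied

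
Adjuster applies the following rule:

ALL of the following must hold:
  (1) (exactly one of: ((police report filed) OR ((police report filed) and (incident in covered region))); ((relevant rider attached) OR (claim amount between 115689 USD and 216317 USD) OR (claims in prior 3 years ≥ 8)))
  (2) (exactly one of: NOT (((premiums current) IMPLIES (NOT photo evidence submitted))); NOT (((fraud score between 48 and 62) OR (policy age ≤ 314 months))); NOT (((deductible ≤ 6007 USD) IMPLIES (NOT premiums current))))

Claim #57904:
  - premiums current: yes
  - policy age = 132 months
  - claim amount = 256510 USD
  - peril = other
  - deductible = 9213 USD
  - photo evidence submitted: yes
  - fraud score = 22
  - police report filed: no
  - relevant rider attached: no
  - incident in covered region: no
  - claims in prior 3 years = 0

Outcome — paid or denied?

Denied

Atomic conditions:
  police report filed: no → false
  incident in covered region: no → false
  relevant rider attached: no → false
  claim amount between 115689 USD and 216317 USD: 256510 in [115689, 216317] is false
  claims in prior 3 years ≥ 8: 0 ≥ 8 is false
  premiums current: yes → true
  NOT photo evidence submitted: yes → false
  fraud score between 48 and 62: 22 in [48, 62] is false
  policy age ≤ 314 months: 132 ≤ 314 is true
  deductible ≤ 6007 USD: 9213 ≤ 6007 is false
  NOT premiums current: yes → false
Combine:
[1.1.2] false AND false = false
[1.1] false OR false = false
[1.2] false OR false OR false = false
[1] exactly-one(false, false) = false
[2.1.1] true → false = false
[2.1] NOT false = true
[2.2.1] false OR true = true
[2.2] NOT true = false
[2.3.1] false → false (antecedent false ⇒ implication holds) = true
[2.3] NOT true = false
[2] exactly-one(true, false, false) = true
[root] false AND true = false
Overall: false → denied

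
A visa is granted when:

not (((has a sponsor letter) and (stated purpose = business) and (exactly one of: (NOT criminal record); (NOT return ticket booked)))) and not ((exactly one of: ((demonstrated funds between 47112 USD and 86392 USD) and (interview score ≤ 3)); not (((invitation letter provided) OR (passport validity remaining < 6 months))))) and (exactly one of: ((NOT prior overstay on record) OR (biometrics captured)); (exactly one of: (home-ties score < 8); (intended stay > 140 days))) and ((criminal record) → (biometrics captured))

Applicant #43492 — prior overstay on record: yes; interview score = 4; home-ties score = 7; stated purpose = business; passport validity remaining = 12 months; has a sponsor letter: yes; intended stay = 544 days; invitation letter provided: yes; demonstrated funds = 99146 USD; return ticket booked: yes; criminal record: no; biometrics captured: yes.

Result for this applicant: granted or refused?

Refused

Atomic conditions:
  has a sponsor letter: yes → true
  stated purpose = business: business == business is true
  NOT criminal record: no → true
  NOT return ticket booked: yes → false
  demonstrated funds between 47112 USD and 86392 USD: 99146 in [47112, 86392] is false
  interview score ≤ 3: 4 ≤ 3 is false
  invitation letter provided: yes → true
  passport validity remaining < 6 months: 12 < 6 is false
  NOT prior overstay on record: yes → false
  biometrics captured: yes → true
  home-ties score < 8: 7 < 8 is true
  intended stay > 140 days: 544 > 140 is true
  criminal record: no → false
Combine:
[1.1.3] exactly-one(true, false) = true
[1.1] true AND true AND true = true
[1] NOT true = false
[2.1.1] false AND false = false
[2.1.2.1] true OR false = true
[2.1.2] NOT true = false
[2.1] exactly-one(false, false) = false
[2] NOT false = true
[3.1] false OR true = true
[3.2] exactly-one(true, true) = false
[3] exactly-one(true, false) = true
[4] false → true (antecedent false ⇒ implication holds) = true
[root] false AND true AND true AND true = false
Overall: false → refused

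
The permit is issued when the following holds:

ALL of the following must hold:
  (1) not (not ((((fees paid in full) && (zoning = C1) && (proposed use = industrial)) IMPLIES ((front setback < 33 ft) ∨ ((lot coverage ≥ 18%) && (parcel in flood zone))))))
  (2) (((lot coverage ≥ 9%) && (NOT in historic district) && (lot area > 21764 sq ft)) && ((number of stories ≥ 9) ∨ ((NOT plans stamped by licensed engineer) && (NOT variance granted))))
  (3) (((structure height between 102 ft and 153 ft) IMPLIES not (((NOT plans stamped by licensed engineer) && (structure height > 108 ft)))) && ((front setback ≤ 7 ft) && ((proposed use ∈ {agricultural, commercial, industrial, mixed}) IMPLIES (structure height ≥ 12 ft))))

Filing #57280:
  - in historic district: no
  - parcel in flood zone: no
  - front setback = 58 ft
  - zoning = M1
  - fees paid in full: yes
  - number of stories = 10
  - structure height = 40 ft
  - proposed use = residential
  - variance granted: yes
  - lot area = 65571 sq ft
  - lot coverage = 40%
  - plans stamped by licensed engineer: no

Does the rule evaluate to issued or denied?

Denied

Atomic conditions:
  fees paid in full: yes → true
  zoning = C1: M1 == C1 is false
  proposed use = industrial: residential == industrial is false
  front setback < 33 ft: 58 < 33 is false
  lot coverage ≥ 18%: 40 ≥ 18 is true
  parcel in flood zone: no → false
  lot coverage ≥ 9%: 40 ≥ 9 is true
  NOT in historic district: no → true
  lot area > 21764 sq ft: 65571 > 21764 is true
  number of stories ≥ 9: 10 ≥ 9 is true
  NOT plans stamped by licensed engineer: no → true
  NOT variance granted: yes → false
  structure height between 102 ft and 153 ft: 40 in [102, 153] is false
  structure height > 108 ft: 40 > 108 is false
  front setback ≤ 7 ft: 58 ≤ 7 is false
  proposed use ∈ {agricultural, commercial, industrial, mixed}: residential is not in the set → false
  structure height ≥ 12 ft: 40 ≥ 12 is true
Combine:
[1.1.1.1] true AND false AND false = false
[1.1.1.2.2] true AND false = false
[1.1.1.2] false OR false = false
[1.1.1] false → false (antecedent false ⇒ implication holds) = true
[1.1] NOT true = false
[1] NOT false = true
[2.1] true AND true AND true = true
[2.2.2] true AND false = false
[2.2] true OR false = true
[2] true AND true = true
[3.1.2.1] true AND false = false
[3.1.2] NOT false = true
[3.1] false → true (antecedent false ⇒ implication holds) = true
[3.2.2] false → true (antecedent false ⇒ implication holds) = true
[3.2] false AND true = false
[3] true AND false = false
[root] true AND true AND false = false
Overall: false → denied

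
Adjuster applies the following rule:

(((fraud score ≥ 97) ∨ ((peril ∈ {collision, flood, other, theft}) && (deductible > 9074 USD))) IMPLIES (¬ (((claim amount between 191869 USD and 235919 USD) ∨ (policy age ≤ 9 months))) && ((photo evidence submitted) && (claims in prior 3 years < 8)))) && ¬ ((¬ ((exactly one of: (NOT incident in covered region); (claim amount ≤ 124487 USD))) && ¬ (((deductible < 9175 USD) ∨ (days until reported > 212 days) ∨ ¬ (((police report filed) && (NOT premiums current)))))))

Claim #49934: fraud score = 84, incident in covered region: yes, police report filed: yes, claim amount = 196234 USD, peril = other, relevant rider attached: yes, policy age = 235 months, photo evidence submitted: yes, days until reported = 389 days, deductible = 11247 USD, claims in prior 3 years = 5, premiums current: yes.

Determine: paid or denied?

Atomic conditions:
  fraud score ≥ 97: 84 ≥ 97 is false
  peril ∈ {collision, flood, other, theft}: other is in the set → true
  deductible > 9074 USD: 11247 > 9074 is true
  claim amount between 191869 USD and 235919 USD: 196234 in [191869, 235919] is true
  policy age ≤ 9 months: 235 ≤ 9 is false
  photo evidence submitted: yes → true
  claims in prior 3 years < 8: 5 < 8 is true
  NOT incident in covered region: yes → false
  claim amount ≤ 124487 USD: 196234 ≤ 124487 is false
  deductible < 9175 USD: 11247 < 9175 is false
  days until reported > 212 days: 389 > 212 is true
  police report filed: yes → true
  NOT premiums current: yes → false
Combine:
[1.1.2] true AND true = true
[1.1] false OR true = true
[1.2.1.1] true OR false = true
[1.2.1] NOT true = false
[1.2.2] true AND true = true
[1.2] false AND true = false
[1] true → false = false
[2.1.1.1] exactly-one(false, false) = false
[2.1.1] NOT false = true
[2.1.2.1.3.1] true AND false = false
[2.1.2.1.3] NOT false = true
[2.1.2.1] false OR true OR true = true
[2.1.2] NOT true = false
[2.1] true AND false = false
[2] NOT false = true
[root] false AND true = false
Overall: false → denied

Denied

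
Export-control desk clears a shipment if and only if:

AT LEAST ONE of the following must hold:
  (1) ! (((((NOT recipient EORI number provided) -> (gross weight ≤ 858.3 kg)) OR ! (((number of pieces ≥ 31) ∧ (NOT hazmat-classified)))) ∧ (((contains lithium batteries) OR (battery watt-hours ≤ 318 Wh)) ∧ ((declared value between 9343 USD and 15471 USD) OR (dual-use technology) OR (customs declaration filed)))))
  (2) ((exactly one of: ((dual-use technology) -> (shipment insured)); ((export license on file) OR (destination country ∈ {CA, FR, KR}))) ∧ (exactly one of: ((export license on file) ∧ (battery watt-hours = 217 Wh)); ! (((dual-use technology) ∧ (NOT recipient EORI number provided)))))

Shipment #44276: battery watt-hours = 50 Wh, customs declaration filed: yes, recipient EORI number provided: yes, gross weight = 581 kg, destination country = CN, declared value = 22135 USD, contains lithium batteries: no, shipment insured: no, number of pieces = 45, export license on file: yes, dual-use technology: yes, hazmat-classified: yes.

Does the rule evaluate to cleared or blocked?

Atomic conditions:
  NOT recipient EORI number provided: yes → false
  gross weight ≤ 858.3 kg: 581 ≤ 858.3 is true
  number of pieces ≥ 31: 45 ≥ 31 is true
  NOT hazmat-classified: yes → false
  contains lithium batteries: no → false
  battery watt-hours ≤ 318 Wh: 50 ≤ 318 is true
  declared value between 9343 USD and 15471 USD: 22135 in [9343, 15471] is false
  dual-use technology: yes → true
  customs declaration filed: yes → true
  shipment insured: no → false
  export license on file: yes → true
  destination country ∈ {CA, FR, KR}: CN is not in the set → false
  battery watt-hours = 217 Wh: 50 == 217 is false
Combine:
[1.1.1.1] false → true (antecedent false ⇒ implication holds) = true
[1.1.1.2.1] true AND false = false
[1.1.1.2] NOT false = true
[1.1.1] true OR true = true
[1.1.2.1] false OR true = true
[1.1.2.2] false OR true OR true = true
[1.1.2] true AND true = true
[1.1] true AND true = true
[1] NOT true = false
[2.1.1] true → false = false
[2.1.2] true OR false = true
[2.1] exactly-one(false, true) = true
[2.2.1] true AND false = false
[2.2.2.1] true AND false = false
[2.2.2] NOT false = true
[2.2] exactly-one(false, true) = true
[2] true AND true = true
[root] false OR true = true
Overall: true → cleared

Cleared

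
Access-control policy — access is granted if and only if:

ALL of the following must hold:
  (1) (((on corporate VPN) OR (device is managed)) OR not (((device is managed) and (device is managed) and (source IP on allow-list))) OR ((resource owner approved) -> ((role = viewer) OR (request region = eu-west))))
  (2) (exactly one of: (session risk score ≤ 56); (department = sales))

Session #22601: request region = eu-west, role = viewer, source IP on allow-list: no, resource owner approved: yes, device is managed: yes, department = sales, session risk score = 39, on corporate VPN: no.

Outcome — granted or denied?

Denied

Atomic conditions:
  on corporate VPN: no → false
  device is managed: yes → true
  source IP on allow-list: no → false
  resource owner approved: yes → true
  role = viewer: viewer == viewer is true
  request region = eu-west: eu-west == eu-west is true
  session risk score ≤ 56: 39 ≤ 56 is true
  department = sales: sales == sales is true
Combine:
[1.1] false OR true = true
[1.2.1] true AND true AND false = false
[1.2] NOT false = true
[1.3.2] true OR true = true
[1.3] true → true = true
[1] true OR true OR true = true
[2] exactly-one(true, true) = false
[root] true AND false = false
Overall: false → denied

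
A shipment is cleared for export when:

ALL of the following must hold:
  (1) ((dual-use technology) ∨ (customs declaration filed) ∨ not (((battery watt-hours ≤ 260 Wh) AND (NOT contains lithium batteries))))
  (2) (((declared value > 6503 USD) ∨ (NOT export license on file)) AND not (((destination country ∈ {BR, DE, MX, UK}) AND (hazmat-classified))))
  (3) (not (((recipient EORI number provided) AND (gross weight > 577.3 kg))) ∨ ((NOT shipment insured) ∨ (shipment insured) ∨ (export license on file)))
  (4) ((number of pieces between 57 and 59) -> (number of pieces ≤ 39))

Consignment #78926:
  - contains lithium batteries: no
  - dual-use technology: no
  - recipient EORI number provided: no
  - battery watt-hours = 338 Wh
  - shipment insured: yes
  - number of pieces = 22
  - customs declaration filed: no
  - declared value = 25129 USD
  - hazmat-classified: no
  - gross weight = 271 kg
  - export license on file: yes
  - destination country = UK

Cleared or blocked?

Atomic conditions:
  dual-use technology: no → false
  customs declaration filed: no → false
  battery watt-hours ≤ 260 Wh: 338 ≤ 260 is false
  NOT contains lithium batteries: no → true
  declared value > 6503 USD: 25129 > 6503 is true
  NOT export license on file: yes → false
  destination country ∈ {BR, DE, MX, UK}: UK is in the set → true
  hazmat-classified: no → false
  recipient EORI number provided: no → false
  gross weight > 577.3 kg: 271 > 577.3 is false
  NOT shipment insured: yes → false
  shipment insured: yes → true
  export license on file: yes → true
  number of pieces between 57 and 59: 22 in [57, 59] is false
  number of pieces ≤ 39: 22 ≤ 39 is true
Combine:
[1.3.1] false AND true = false
[1.3] NOT false = true
[1] false OR false OR true = true
[2.1] true OR false = true
[2.2.1] true AND false = false
[2.2] NOT false = true
[2] true AND true = true
[3.1.1] false AND false = false
[3.1] NOT false = true
[3.2] false OR true OR true = true
[3] true OR true = true
[4] false → true (antecedent false ⇒ implication holds) = true
[root] true AND true AND true AND true = true
Overall: true → cleared

Cleared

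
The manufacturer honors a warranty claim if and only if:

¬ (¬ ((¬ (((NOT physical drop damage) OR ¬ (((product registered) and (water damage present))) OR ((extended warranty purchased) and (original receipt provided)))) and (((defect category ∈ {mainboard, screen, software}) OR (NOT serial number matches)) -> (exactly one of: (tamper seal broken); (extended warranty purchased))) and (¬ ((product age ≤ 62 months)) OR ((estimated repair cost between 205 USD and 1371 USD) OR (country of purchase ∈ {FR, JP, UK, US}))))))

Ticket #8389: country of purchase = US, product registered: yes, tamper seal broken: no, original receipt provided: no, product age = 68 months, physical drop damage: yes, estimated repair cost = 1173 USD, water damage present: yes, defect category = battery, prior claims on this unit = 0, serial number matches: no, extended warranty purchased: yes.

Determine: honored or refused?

Honored

Atomic conditions:
  NOT physical drop damage: yes → false
  product registered: yes → true
  water damage present: yes → true
  extended warranty purchased: yes → true
  original receipt provided: no → false
  defect category ∈ {mainboard, screen, software}: battery is not in the set → false
  NOT serial number matches: no → true
  tamper seal broken: no → false
  product age ≤ 62 months: 68 ≤ 62 is false
  estimated repair cost between 205 USD and 1371 USD: 1173 in [205, 1371] is true
  country of purchase ∈ {FR, JP, UK, US}: US is in the set → true
Combine:
[1.1.1.1.2.1] true AND true = true
[1.1.1.1.2] NOT true = false
[1.1.1.1.3] true AND false = false
[1.1.1.1] false OR false OR false = false
[1.1.1] NOT false = true
[1.1.2.1] false OR true = true
[1.1.2.2] exactly-one(false, true) = true
[1.1.2] true → true = true
[1.1.3.1] NOT false = true
[1.1.3.2] true OR true = true
[1.1.3] true OR true = true
[1.1] true AND true AND true = true
[1] NOT true = false
[root] NOT false = true
Overall: true → honored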